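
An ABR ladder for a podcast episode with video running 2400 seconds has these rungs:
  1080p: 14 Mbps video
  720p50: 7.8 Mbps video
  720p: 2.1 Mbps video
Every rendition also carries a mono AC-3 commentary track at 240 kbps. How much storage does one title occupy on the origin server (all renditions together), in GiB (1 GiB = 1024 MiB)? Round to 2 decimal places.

6.88 GiB

Audio: 240 kbps = 0.240 Mbps.
Sum of rendition bitrates: (14+0.240) + (7.8+0.240) + (2.1+0.240) = 24.620 Mbps.
× 2400 s = 59,088 Mb = 7,386 MB = 6.879 GiB.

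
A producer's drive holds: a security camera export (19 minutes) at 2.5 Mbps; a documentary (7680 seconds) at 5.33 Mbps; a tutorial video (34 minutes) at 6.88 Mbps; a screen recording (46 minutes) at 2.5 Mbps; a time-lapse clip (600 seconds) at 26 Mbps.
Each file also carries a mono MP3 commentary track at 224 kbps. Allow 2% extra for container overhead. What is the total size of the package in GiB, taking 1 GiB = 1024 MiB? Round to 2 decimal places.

9.92 GiB

Audio: 224 kbps = 0.224 Mbps.
security camera export: 2.724 Mbps × 1140 s × 1.02 = 3167.5 Mb
documentary: 5.554 Mbps × 7680 s × 1.02 = 43507.8 Mb
tutorial video: 7.104 Mbps × 2040 s × 1.02 = 14782.0 Mb
screen recording: 2.724 Mbps × 2760 s × 1.02 = 7668.6 Mb
time-lapse clip: 26.224 Mbps × 600 s × 1.02 = 16049.1 Mb
Total: 85175.0 Mb = 10646.9 MB.
= 9.916 GiB.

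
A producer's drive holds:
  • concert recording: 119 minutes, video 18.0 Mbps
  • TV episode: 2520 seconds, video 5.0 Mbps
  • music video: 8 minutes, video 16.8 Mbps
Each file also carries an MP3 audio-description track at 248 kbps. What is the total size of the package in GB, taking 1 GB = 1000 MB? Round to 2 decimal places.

18.96 GB

Audio: 248 kbps = 0.248 Mbps.
concert recording: 18.248 Mbps × 7140 s = 130290.7 Mb
TV episode: 5.248 Mbps × 2520 s = 13225.0 Mb
music video: 17.048 Mbps × 480 s = 8183.0 Mb
Total: 151698.7 Mb = 18962.3 MB.
= 18.96 GB.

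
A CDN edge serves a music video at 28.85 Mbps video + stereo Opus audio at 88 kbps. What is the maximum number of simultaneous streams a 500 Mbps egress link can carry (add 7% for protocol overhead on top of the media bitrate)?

Audio: 88 kbps = 0.088 Mbps.
Per-viewer media rate: 28.938 Mbps.
On the wire with 7% overhead: 30.964 Mbps.
500 Mbps = 500.0 Mbps; 500.0 / 30.964 = 16.15 → 16 viewers.

16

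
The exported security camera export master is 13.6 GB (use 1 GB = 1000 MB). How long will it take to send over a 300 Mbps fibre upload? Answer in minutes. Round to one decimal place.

6.0 minutes

File: 13.6 GB = 108800.0 Mb.
At 300 Mbps: 108800.0 / 300 = 362.7 s ≈ 6.04 minutes.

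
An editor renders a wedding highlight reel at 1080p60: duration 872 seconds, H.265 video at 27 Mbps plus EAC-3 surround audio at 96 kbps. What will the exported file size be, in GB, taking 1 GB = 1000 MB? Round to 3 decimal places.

2.953 GB

Audio: 96 kbps = 0.096 Mbps.
Total bitrate: 27 + 0.096 = 27.096 Mbps.
Stream data: 27.096 Mbps × 872 s = 23627.7 Mb.
23,628 Mb ÷ 8 = 2,953 MB → 2.953 GB.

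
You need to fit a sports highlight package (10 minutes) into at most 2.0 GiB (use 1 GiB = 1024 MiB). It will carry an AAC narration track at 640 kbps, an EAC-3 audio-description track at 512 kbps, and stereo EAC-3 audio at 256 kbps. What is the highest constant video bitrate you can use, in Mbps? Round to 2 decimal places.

Budget: 2.0 GiB = 17179.9 Mb.
10 min = 600 s
Total bitrate budget: 17179.9 Mb / 600 s = 28.633 Mbps.
Audio total: 640 + 512 + 256 = 1408 kbps = 1.408 Mbps.
Video: 28.633 − 1.408 = 27.225 Mbps.

27.23 Mbps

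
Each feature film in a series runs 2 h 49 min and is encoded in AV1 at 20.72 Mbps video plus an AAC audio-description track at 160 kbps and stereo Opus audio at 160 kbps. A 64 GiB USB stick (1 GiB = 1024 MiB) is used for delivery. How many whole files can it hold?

2 h 49 min = 169 min = 10140 s
Audio total: 160 + 160 = 320 kbps = 0.320 Mbps.
Total bitrate: 21.040 Mbps.
Per item: 21.040 Mbps × 10140 s = 213,346 Mb = 26,668 MB.
Capacity: 64 GiB = 549,756 Mb; 2.58 items → 2 complete.

2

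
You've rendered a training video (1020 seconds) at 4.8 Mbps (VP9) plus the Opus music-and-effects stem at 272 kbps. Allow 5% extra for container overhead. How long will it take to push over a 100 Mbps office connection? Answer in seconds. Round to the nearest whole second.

54 seconds

Audio: 272 kbps = 0.272 Mbps.
Total bitrate: 5.072 Mbps.
File: 5.072 Mbps × 1020 s = 5173.4 Mb.
With 5% container overhead: ×1.05. → 5432.1 Mb.
At 100 Mbps: 5432.1 / 100 = 54.3 s ≈ 54.3 seconds.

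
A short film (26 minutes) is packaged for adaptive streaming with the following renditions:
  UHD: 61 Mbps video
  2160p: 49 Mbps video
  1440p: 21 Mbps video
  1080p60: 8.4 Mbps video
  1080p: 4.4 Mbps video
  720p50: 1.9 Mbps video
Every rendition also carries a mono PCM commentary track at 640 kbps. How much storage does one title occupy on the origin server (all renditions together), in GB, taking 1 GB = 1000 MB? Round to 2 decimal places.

29.16 GB

26 min = 1560 s
Audio: 640 kbps = 0.640 Mbps.
Sum of rendition bitrates: (61+0.640) + (49+0.640) + (21+0.640) + (8.4+0.640) + (4.4+0.640) + (1.9+0.640) = 149.540 Mbps.
× 1560 s = 233,282 Mb = 29,160 MB = 29.16 GB.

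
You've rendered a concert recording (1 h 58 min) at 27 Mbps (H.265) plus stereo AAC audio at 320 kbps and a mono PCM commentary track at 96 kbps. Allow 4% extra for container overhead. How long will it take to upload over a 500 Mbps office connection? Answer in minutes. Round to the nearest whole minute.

7 minutes

1 h 58 min = 118 min = 7080 s
Audio total: 320 + 96 = 416 kbps = 0.416 Mbps.
Total bitrate: 27.416 Mbps.
File: 27.416 Mbps × 7080 s = 194105.3 Mb.
With 4% container overhead: ×1.04. → 201869.5 Mb.
At 500 Mbps: 201869.5 / 500 = 403.7 s ≈ 6.73 minutes.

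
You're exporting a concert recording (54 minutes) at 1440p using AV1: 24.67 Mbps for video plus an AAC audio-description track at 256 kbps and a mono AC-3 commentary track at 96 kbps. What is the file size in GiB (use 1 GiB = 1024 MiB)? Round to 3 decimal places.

54 min = 3240 s
Audio total: 256 + 96 = 352 kbps = 0.352 Mbps.
Total bitrate: 24.67 + 0.352 = 25.022 Mbps.
Stream data: 25.022 Mbps × 3240 s = 81071.3 Mb.
81,071 Mb = 10,133,910,000 bytes ÷ 1,073,741,824 = 9.438 GiB.

9.438 GiB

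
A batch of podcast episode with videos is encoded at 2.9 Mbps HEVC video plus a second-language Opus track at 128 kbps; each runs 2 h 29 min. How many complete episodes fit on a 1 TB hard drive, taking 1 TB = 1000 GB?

2 h 29 min = 149 min = 8940 s
Audio: 128 kbps = 0.128 Mbps.
Total bitrate: 3.028 Mbps.
Per item: 3.028 Mbps × 8940 s = 27,070 Mb = 3,384 MB.
Capacity: 1 TB = 8,000,000 Mb; 295.53 items → 295 complete.

295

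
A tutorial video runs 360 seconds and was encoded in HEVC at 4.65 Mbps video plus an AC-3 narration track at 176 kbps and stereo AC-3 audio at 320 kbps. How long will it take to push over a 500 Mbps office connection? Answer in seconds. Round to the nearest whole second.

4 seconds

Audio total: 176 + 320 = 496 kbps = 0.496 Mbps.
Total bitrate: 5.146 Mbps.
File: 5.146 Mbps × 360 s = 1852.6 Mb.
At 500 Mbps: 1852.6 / 500 = 3.7 s ≈ 3.71 seconds.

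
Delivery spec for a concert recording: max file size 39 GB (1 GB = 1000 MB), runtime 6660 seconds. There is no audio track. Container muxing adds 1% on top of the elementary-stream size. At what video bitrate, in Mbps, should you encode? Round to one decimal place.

46.4 Mbps

Budget: 39 GB = 312000.0 Mb.
Stream payload after overhead: 312000.0 / 1.01 = 308910.9 Mb.
Total bitrate budget: 308910.9 Mb / 6660 s = 46.383 Mbps.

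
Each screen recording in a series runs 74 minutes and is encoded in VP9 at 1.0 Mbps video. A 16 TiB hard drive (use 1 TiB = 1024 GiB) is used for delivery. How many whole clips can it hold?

74 min = 4440 s
Per item: 1.000 Mbps × 4440 s = 4,440 Mb = 555.0 MB.
Capacity: 16 TiB = 140,737,488 Mb; 31697.63 items → 31697 complete.

31697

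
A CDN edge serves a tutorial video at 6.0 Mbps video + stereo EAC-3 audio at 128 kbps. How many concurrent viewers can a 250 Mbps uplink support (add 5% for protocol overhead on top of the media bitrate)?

38

Audio: 128 kbps = 0.128 Mbps.
Per-viewer media rate: 6.128 Mbps.
On the wire with 5% overhead: 6.434 Mbps.
250 Mbps = 250.0 Mbps; 250.0 / 6.434 = 38.85 → 38 viewers.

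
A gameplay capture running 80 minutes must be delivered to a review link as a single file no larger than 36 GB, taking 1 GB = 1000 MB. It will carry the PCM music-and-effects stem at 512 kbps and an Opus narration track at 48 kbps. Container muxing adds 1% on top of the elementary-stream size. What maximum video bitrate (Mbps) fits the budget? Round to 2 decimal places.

58.85 Mbps

Budget: 36 GB = 288000.0 Mb.
Stream payload after overhead: 288000.0 / 1.01 = 285148.5 Mb.
80 min = 4800 s
Total bitrate budget: 285148.5 Mb / 4800 s = 59.406 Mbps.
Audio total: 512 + 48 = 560 kbps = 0.560 Mbps.
Video: 59.406 − 0.560 = 58.846 Mbps.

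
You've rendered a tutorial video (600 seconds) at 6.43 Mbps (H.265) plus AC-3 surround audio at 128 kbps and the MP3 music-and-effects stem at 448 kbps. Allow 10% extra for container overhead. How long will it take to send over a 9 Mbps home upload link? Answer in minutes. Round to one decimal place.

8.6 minutes

Audio total: 128 + 448 = 576 kbps = 0.576 Mbps.
Total bitrate: 7.006 Mbps.
File: 7.006 Mbps × 600 s = 4203.6 Mb.
With 10% container overhead: ×1.10. → 4624.0 Mb.
At 9 Mbps: 4624.0 / 9 = 513.8 s ≈ 8.56 minutes.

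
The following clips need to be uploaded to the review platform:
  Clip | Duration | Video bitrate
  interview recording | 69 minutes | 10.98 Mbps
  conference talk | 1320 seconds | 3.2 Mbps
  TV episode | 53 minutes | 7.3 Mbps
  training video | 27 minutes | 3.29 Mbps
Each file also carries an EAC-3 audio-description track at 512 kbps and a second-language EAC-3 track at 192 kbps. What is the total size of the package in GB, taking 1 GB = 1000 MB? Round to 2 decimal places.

10.68 GB

Audio total: 512 + 192 = 704 kbps = 0.704 Mbps.
interview recording: 11.684 Mbps × 4140 s = 48371.8 Mb
conference talk: 3.904 Mbps × 1320 s = 5153.3 Mb
TV episode: 8.004 Mbps × 3180 s = 25452.7 Mb
training video: 3.994 Mbps × 1620 s = 6470.3 Mb
Total: 85448.0 Mb = 10681.0 MB.
= 10.68 GB.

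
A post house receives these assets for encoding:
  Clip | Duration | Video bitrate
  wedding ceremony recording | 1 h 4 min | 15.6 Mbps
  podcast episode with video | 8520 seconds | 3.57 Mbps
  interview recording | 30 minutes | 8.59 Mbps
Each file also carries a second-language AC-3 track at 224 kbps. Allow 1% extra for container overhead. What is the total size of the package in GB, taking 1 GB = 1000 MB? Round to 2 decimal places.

13.76 GB

Audio: 224 kbps = 0.224 Mbps.
wedding ceremony recording: 15.824 Mbps × 3840 s × 1.01 = 61371.8 Mb
podcast episode with video: 3.794 Mbps × 8520 s × 1.01 = 32648.1 Mb
interview recording: 8.814 Mbps × 1800 s × 1.01 = 16023.9 Mb
Total: 110043.8 Mb = 13755.5 MB.
= 13.76 GB.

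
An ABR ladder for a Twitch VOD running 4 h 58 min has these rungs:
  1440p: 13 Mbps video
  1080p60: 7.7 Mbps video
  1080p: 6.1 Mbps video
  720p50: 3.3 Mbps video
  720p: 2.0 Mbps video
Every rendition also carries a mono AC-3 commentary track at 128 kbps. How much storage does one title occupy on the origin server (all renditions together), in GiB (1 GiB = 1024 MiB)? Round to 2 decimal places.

68.15 GiB

4 h 58 min = 298 min = 17880 s
Audio: 128 kbps = 0.128 Mbps.
Sum of rendition bitrates: (13+0.128) + (7.7+0.128) + (6.1+0.128) + (3.3+0.128) + (2.0+0.128) = 32.740 Mbps.
× 17880 s = 585,391 Mb = 73,174 MB = 68.15 GiB.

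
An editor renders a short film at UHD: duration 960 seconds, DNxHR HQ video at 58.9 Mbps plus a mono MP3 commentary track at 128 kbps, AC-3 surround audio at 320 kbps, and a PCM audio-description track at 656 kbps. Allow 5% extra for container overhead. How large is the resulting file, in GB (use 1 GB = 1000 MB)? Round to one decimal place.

Audio total: 128 + 320 + 656 = 1104 kbps = 1.104 Mbps.
Total bitrate: 58.9 + 1.104 = 60.004 Mbps.
Stream data: 60.004 Mbps × 960 s = 57603.8 Mb.
With 5% container overhead: ×1.05.
60,484 Mb ÷ 8 = 7,561 MB → 7.561 GB.

7.6 GB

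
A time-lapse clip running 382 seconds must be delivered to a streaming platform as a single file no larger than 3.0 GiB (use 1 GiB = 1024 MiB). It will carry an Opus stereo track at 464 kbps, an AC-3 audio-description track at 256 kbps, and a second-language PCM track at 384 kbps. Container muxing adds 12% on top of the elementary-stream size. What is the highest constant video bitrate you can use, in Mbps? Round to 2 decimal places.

Budget: 3.0 GiB = 25769.8 Mb.
Stream payload after overhead: 25769.8 / 1.12 = 23008.8 Mb.
Total bitrate budget: 23008.8 Mb / 382 s = 60.232 Mbps.
Audio total: 464 + 256 + 384 = 1104 kbps = 1.104 Mbps.
Video: 60.232 − 1.104 = 59.128 Mbps.

59.13 Mbps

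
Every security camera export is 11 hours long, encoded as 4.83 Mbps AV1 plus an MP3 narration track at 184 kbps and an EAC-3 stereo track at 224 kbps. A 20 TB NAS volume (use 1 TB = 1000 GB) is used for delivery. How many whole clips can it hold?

11 h = 39600 s
Audio total: 184 + 224 = 408 kbps = 0.408 Mbps.
Total bitrate: 5.238 Mbps.
Per item: 5.238 Mbps × 39600 s = 207,425 Mb = 25,928 MB.
Capacity: 20 TB = 160,000,000 Mb; 771.36 items → 771 complete.

771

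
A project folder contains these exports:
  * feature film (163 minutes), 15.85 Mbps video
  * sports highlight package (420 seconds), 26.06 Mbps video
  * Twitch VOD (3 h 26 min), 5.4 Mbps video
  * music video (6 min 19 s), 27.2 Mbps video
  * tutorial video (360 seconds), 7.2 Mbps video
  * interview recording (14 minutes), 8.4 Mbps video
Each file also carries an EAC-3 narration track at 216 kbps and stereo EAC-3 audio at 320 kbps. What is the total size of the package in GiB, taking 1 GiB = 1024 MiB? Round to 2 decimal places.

30.92 GiB

Audio total: 216 + 320 = 536 kbps = 0.536 Mbps.
feature film: 16.386 Mbps × 9780 s = 160255.1 Mb
sports highlight package: 26.596 Mbps × 420 s = 11170.3 Mb
Twitch VOD: 5.936 Mbps × 12360 s = 73369.0 Mb
music video: 27.736 Mbps × 379 s = 10511.9 Mb
tutorial video: 7.736 Mbps × 360 s = 2785.0 Mb
interview recording: 8.936 Mbps × 840 s = 7506.2 Mb
Total: 265597.5 Mb = 33199.7 MB.
= 30.92 GiB.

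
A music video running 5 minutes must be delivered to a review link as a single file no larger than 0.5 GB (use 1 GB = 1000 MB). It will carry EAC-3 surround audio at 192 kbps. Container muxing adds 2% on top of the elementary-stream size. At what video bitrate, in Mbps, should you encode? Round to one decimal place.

Budget: 0.5 GB = 4000.0 Mb.
Stream payload after overhead: 4000.0 / 1.02 = 3921.6 Mb.
5 min = 300 s
Total bitrate budget: 3921.6 Mb / 300 s = 13.072 Mbps.
Audio: 192 kbps = 0.192 Mbps.
Video: 13.072 − 0.192 = 12.880 Mbps.

12.9 Mbps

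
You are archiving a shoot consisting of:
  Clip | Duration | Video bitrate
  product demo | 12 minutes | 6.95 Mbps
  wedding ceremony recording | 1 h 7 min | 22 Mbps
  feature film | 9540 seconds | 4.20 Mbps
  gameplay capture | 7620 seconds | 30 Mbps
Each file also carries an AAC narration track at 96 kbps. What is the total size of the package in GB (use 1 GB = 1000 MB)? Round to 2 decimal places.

Audio: 96 kbps = 0.096 Mbps.
product demo: 7.046 Mbps × 720 s = 5073.1 Mb
wedding ceremony recording: 22.096 Mbps × 4020 s = 88825.9 Mb
feature film: 4.296 Mbps × 9540 s = 40983.8 Mb
gameplay capture: 30.096 Mbps × 7620 s = 229331.5 Mb
Total: 364214.4 Mb = 45526.8 MB.
= 45.53 GB.

45.53 GB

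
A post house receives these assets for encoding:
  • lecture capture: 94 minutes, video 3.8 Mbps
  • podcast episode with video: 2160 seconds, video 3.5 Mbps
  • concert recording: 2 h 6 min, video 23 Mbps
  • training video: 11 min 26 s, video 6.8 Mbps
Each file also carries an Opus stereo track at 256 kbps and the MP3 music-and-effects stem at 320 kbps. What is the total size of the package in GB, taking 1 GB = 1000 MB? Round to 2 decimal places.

27.10 GB

Audio total: 256 + 320 = 576 kbps = 0.576 Mbps.
lecture capture: 4.376 Mbps × 5640 s = 24680.6 Mb
podcast episode with video: 4.076 Mbps × 2160 s = 8804.2 Mb
concert recording: 23.576 Mbps × 7560 s = 178234.6 Mb
training video: 7.376 Mbps × 686 s = 5059.9 Mb
Total: 216779.3 Mb = 27097.4 MB.
= 27.10 GB.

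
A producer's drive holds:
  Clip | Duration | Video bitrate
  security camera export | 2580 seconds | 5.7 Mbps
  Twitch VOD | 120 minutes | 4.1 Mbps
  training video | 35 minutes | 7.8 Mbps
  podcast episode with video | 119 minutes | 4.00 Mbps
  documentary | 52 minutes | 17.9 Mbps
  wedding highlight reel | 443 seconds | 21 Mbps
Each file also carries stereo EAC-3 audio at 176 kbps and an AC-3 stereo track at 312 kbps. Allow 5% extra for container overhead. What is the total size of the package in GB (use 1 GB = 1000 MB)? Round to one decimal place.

Audio total: 176 + 312 = 488 kbps = 0.488 Mbps.
security camera export: 6.188 Mbps × 2580 s × 1.05 = 16763.3 Mb
Twitch VOD: 4.588 Mbps × 7200 s × 1.05 = 34685.3 Mb
training video: 8.288 Mbps × 2100 s × 1.05 = 18275.0 Mb
podcast episode with video: 4.488 Mbps × 7140 s × 1.05 = 33646.5 Mb
documentary: 18.388 Mbps × 3120 s × 1.05 = 60239.1 Mb
wedding highlight reel: 21.488 Mbps × 443 s × 1.05 = 9995.1 Mb
Total: 173604.4 Mb = 21700.5 MB.
= 21.70 GB.

21.7 GB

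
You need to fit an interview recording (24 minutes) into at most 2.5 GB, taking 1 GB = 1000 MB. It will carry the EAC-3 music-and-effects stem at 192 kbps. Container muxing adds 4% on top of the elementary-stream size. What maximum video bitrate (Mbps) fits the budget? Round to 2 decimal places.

Budget: 2.5 GB = 20000.0 Mb.
Stream payload after overhead: 20000.0 / 1.04 = 19230.8 Mb.
24 min = 1440 s
Total bitrate budget: 19230.8 Mb / 1440 s = 13.355 Mbps.
Audio: 192 kbps = 0.192 Mbps.
Video: 13.355 − 0.192 = 13.163 Mbps.

13.16 Mbps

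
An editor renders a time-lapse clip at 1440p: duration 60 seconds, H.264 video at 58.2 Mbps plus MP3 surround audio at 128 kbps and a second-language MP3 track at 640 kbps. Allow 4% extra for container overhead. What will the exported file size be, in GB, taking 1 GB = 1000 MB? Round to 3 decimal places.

0.460 GB

Audio total: 128 + 640 = 768 kbps = 0.768 Mbps.
Total bitrate: 58.2 + 0.768 = 58.968 Mbps.
Stream data: 58.968 Mbps × 60 s = 3538.1 Mb.
With 4% container overhead: ×1.04.
3,680 Mb ÷ 8 = 460.0 MB → 0.46 GB.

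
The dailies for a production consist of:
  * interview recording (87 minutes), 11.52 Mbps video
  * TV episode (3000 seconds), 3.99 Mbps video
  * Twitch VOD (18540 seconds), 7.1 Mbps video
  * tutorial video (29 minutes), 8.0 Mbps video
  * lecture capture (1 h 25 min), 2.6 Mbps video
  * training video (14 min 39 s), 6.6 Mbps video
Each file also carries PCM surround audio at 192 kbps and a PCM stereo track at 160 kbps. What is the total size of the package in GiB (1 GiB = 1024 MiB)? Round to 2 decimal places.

28.97 GiB

Audio total: 192 + 160 = 352 kbps = 0.352 Mbps.
interview recording: 11.872 Mbps × 5220 s = 61971.8 Mb
TV episode: 4.342 Mbps × 3000 s = 13026.0 Mb
Twitch VOD: 7.452 Mbps × 18540 s = 138160.1 Mb
tutorial video: 8.352 Mbps × 1740 s = 14532.5 Mb
lecture capture: 2.952 Mbps × 5100 s = 15055.2 Mb
training video: 6.952 Mbps × 879 s = 6110.8 Mb
Total: 248856.4 Mb = 31107.1 MB.
= 28.97 GiB.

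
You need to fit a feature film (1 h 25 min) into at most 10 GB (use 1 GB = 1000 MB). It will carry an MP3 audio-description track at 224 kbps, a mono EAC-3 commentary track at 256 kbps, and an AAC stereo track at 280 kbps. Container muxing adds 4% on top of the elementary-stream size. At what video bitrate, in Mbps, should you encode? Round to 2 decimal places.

14.32 Mbps

Budget: 10 GB = 80000.0 Mb.
Stream payload after overhead: 80000.0 / 1.04 = 76923.1 Mb.
1 h 25 min = 85 min = 5100 s
Total bitrate budget: 76923.1 Mb / 5100 s = 15.083 Mbps.
Audio total: 224 + 256 + 280 = 760 kbps = 0.760 Mbps.
Video: 15.083 − 0.760 = 14.323 Mbps.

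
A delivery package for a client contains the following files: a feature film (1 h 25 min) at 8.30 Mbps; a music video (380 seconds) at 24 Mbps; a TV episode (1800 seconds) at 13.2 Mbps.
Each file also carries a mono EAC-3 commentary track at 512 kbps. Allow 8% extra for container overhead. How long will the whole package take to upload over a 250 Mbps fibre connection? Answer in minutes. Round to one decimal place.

Audio: 512 kbps = 0.512 Mbps.
feature film: 8.812 Mbps × 5100 s × 1.08 = 48536.5 Mb
music video: 24.512 Mbps × 380 s × 1.08 = 10059.7 Mb
TV episode: 13.712 Mbps × 1800 s × 1.08 = 26656.1 Mb
Total: 85252.3 Mb = 10656.5 MB.
At 250 Mbps: 85252.3 / 250 = 341 s ≈ 5.68 minutes.

5.7 minutes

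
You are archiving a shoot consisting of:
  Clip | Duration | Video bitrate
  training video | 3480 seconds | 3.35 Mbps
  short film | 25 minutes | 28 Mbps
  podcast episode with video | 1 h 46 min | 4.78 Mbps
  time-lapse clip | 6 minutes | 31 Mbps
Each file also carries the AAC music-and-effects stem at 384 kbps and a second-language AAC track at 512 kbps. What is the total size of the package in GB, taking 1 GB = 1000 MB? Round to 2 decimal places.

13.21 GB

Audio total: 384 + 512 = 896 kbps = 0.896 Mbps.
training video: 4.246 Mbps × 3480 s = 14776.1 Mb
short film: 28.896 Mbps × 1500 s = 43344.0 Mb
podcast episode with video: 5.676 Mbps × 6360 s = 36099.4 Mb
time-lapse clip: 31.896 Mbps × 360 s = 11482.6 Mb
Total: 105702.0 Mb = 13212.8 MB.
= 13.21 GB.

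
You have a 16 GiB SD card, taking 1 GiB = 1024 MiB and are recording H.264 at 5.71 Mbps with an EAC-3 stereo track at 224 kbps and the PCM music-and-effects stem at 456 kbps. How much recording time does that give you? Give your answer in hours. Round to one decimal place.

6.0 hours

Audio total: 224 + 456 = 680 kbps = 0.680 Mbps.
Total bitrate: 5.71 + 0.680 = 6.390 Mbps.
Capacity: 16 GiB = 137,439 Mb.
Recording time: 137,439 / 6.390 = 21,508 s ≈ 5.97 hours.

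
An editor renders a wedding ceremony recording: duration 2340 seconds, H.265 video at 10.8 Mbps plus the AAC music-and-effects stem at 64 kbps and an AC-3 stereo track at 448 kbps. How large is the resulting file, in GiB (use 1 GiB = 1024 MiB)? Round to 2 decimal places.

3.08 GiB

Audio total: 64 + 448 = 512 kbps = 0.512 Mbps.
Total bitrate: 10.8 + 0.512 = 11.312 Mbps.
Stream data: 11.312 Mbps × 2340 s = 26470.1 Mb.
26,470 Mb = 3,308,760,000 bytes ÷ 1,073,741,824 = 3.082 GiB.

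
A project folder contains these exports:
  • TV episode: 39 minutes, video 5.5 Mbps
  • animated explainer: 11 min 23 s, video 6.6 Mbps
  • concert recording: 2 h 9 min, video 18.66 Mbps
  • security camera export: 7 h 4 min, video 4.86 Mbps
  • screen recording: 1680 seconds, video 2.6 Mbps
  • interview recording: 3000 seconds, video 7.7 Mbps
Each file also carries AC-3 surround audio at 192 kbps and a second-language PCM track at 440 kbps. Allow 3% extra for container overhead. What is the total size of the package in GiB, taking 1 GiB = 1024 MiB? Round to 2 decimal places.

Audio total: 192 + 440 = 632 kbps = 0.632 Mbps.
TV episode: 6.132 Mbps × 2340 s × 1.03 = 14779.3 Mb
animated explainer: 7.232 Mbps × 683 s × 1.03 = 5087.6 Mb
concert recording: 19.292 Mbps × 7740 s × 1.03 = 153799.7 Mb
security camera export: 5.492 Mbps × 25440 s × 1.03 = 143908.0 Mb
screen recording: 3.232 Mbps × 1680 s × 1.03 = 5592.7 Mb
interview recording: 8.332 Mbps × 3000 s × 1.03 = 25745.9 Mb
Total: 348913.2 Mb = 43614.1 MB.
= 40.62 GiB.

40.62 GiB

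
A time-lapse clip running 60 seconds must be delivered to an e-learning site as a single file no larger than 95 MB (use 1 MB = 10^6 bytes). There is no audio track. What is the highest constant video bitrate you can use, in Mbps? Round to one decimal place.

12.7 Mbps

Budget: 95 MB = 760.0 Mb.
Total bitrate budget: 760.0 Mb / 60 s = 12.667 Mbps.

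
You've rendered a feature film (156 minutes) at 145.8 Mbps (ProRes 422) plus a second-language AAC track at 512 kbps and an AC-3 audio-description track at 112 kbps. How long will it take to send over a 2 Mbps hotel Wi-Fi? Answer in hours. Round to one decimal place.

156 min = 9360 s
Audio total: 512 + 112 = 624 kbps = 0.624 Mbps.
Total bitrate: 146.424 Mbps.
File: 146.424 Mbps × 9360 s = 1370528.6 Mb.
At 2 Mbps: 1370528.6 / 2 = 685264.3 s ≈ 190 hours.

190.4 hours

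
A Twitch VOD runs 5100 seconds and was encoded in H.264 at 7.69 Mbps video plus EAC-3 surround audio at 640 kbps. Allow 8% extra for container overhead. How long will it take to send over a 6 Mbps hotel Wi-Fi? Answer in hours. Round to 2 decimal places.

Audio: 640 kbps = 0.640 Mbps.
Total bitrate: 8.330 Mbps.
File: 8.330 Mbps × 5100 s = 42483.0 Mb.
With 8% container overhead: ×1.08. → 45881.6 Mb.
At 6 Mbps: 45881.6 / 6 = 7646.9 s ≈ 2.12 hours.

2.12 hours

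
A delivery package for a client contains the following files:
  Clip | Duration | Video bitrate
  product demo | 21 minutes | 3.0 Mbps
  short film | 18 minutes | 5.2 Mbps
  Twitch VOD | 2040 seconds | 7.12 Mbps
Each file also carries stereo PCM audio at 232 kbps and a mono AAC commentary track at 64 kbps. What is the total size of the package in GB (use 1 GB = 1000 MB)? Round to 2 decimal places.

Audio total: 232 + 64 = 296 kbps = 0.296 Mbps.
product demo: 3.296 Mbps × 1260 s = 4153.0 Mb
short film: 5.496 Mbps × 1080 s = 5935.7 Mb
Twitch VOD: 7.416 Mbps × 2040 s = 15128.6 Mb
Total: 25217.3 Mb = 3152.2 MB.
= 3.152 GB.

3.15 GB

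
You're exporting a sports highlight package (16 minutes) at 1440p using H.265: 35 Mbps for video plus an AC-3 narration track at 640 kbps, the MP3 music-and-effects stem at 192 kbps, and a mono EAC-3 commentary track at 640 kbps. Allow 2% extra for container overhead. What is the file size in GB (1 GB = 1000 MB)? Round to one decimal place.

16 min = 960 s
Audio total: 640 + 192 + 640 = 1472 kbps = 1.472 Mbps.
Total bitrate: 35 + 1.472 = 36.472 Mbps.
Stream data: 36.472 Mbps × 960 s = 35013.1 Mb.
With 2% container overhead: ×1.02.
35,713 Mb ÷ 8 = 4,464 MB → 4.464 GB.

4.5 GB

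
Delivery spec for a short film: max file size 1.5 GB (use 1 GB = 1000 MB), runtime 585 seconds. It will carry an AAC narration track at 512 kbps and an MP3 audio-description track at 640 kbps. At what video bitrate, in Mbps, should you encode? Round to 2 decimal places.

Budget: 1.5 GB = 12000.0 Mb.
Total bitrate budget: 12000.0 Mb / 585 s = 20.513 Mbps.
Audio total: 512 + 640 = 1152 kbps = 1.152 Mbps.
Video: 20.513 − 1.152 = 19.361 Mbps.

19.36 Mbps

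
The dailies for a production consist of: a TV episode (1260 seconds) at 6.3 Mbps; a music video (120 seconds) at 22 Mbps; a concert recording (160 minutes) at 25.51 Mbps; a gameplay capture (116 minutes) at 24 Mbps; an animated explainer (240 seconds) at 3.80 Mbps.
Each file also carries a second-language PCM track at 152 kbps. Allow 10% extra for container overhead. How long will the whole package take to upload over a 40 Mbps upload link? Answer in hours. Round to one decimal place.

Audio: 152 kbps = 0.152 Mbps.
TV episode: 6.452 Mbps × 1260 s × 1.10 = 8942.5 Mb
music video: 22.152 Mbps × 120 s × 1.10 = 2924.1 Mb
concert recording: 25.662 Mbps × 9600 s × 1.10 = 270990.7 Mb
gameplay capture: 24.152 Mbps × 6960 s × 1.10 = 184907.7 Mb
animated explainer: 3.952 Mbps × 240 s × 1.10 = 1043.3 Mb
Total: 468808.3 Mb = 58601.0 MB.
At 40 Mbps: 468808.3 / 40 = 11720 s ≈ 3.26 hours.

3.3 hours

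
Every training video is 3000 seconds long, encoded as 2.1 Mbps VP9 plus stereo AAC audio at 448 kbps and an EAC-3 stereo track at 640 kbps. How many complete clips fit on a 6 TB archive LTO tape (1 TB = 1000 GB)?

5018

Audio total: 448 + 640 = 1088 kbps = 1.088 Mbps.
Total bitrate: 3.188 Mbps.
Per item: 3.188 Mbps × 3000 s = 9,564 Mb = 1,196 MB.
Capacity: 6 TB = 48,000,000 Mb; 5018.82 items → 5018 complete.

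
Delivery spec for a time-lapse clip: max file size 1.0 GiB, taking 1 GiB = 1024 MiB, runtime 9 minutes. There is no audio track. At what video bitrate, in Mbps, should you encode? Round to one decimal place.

15.9 Mbps

Budget: 1.0 GiB = 8589.9 Mb.
9 min = 540 s
Total bitrate budget: 8589.9 Mb / 540 s = 15.907 Mbps.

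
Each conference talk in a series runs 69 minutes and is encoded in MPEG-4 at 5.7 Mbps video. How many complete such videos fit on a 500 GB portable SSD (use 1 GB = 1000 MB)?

169

69 min = 4140 s
Per item: 5.700 Mbps × 4140 s = 23,598 Mb = 2,950 MB.
Capacity: 500 GB = 4,000,000 Mb; 169.51 items → 169 complete.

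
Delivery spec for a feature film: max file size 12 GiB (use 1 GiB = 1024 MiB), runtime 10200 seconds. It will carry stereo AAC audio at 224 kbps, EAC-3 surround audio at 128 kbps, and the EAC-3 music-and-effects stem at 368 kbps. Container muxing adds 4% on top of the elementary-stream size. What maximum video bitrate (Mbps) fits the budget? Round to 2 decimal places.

Budget: 12 GiB = 103079.2 Mb.
Stream payload after overhead: 103079.2 / 1.04 = 99114.6 Mb.
Total bitrate budget: 99114.6 Mb / 10200 s = 9.717 Mbps.
Audio total: 224 + 128 + 368 = 720 kbps = 0.720 Mbps.
Video: 9.717 − 0.720 = 8.997 Mbps.

9.00 Mbps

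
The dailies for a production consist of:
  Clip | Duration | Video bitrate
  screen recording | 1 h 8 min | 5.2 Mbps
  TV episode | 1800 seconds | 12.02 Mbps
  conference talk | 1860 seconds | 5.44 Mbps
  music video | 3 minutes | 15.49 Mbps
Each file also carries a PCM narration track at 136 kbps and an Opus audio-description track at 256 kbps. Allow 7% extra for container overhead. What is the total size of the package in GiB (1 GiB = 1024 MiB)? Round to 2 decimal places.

7.33 GiB

Audio total: 136 + 256 = 392 kbps = 0.392 Mbps.
screen recording: 5.592 Mbps × 4080 s × 1.07 = 24412.4 Mb
TV episode: 12.412 Mbps × 1800 s × 1.07 = 23905.5 Mb
conference talk: 5.832 Mbps × 1860 s × 1.07 = 11606.8 Mb
music video: 15.882 Mbps × 180 s × 1.07 = 3058.9 Mb
Total: 62983.7 Mb = 7873.0 MB.
= 7.332 GiB.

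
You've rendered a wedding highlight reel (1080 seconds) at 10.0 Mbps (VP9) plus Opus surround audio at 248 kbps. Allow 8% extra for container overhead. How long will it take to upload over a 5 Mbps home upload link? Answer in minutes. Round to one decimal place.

39.8 minutes

Audio: 248 kbps = 0.248 Mbps.
Total bitrate: 10.248 Mbps.
File: 10.248 Mbps × 1080 s = 11067.8 Mb.
With 8% container overhead: ×1.08. → 11953.3 Mb.
At 5 Mbps: 11953.3 / 5 = 2390.7 s ≈ 39.8 minutes.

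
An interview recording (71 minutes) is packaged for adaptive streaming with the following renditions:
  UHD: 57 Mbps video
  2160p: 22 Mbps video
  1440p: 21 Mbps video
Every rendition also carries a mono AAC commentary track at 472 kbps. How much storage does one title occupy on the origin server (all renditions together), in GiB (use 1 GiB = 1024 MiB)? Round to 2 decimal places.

50.30 GiB

71 min = 4260 s
Audio: 472 kbps = 0.472 Mbps.
Sum of rendition bitrates: (57+0.472) + (22+0.472) + (21+0.472) = 101.416 Mbps.
× 4260 s = 432,032 Mb = 54,004 MB = 50.30 GiB.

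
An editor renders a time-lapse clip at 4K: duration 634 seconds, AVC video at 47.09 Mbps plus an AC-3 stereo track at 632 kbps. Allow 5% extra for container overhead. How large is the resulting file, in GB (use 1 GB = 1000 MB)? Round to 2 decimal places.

Audio: 632 kbps = 0.632 Mbps.
Total bitrate: 47.09 + 0.632 = 47.722 Mbps.
Stream data: 47.722 Mbps × 634 s = 30255.7 Mb.
With 5% container overhead: ×1.05.
31,769 Mb ÷ 8 = 3,971 MB → 3.971 GB.

3.97 GB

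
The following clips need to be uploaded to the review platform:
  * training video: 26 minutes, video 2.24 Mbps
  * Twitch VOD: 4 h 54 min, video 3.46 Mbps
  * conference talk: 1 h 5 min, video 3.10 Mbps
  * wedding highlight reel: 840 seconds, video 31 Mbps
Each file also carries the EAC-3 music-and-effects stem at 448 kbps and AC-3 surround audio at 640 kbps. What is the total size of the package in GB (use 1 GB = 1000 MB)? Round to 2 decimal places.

16.09 GB

Audio total: 448 + 640 = 1088 kbps = 1.088 Mbps.
training video: 3.328 Mbps × 1560 s = 5191.7 Mb
Twitch VOD: 4.548 Mbps × 17640 s = 80226.7 Mb
conference talk: 4.188 Mbps × 3900 s = 16333.2 Mb
wedding highlight reel: 32.088 Mbps × 840 s = 26953.9 Mb
Total: 128705.5 Mb = 16088.2 MB.
= 16.09 GB.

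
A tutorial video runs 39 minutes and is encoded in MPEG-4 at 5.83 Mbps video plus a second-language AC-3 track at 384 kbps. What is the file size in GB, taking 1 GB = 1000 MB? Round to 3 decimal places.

1.818 GB

39 min = 2340 s
Audio: 384 kbps = 0.384 Mbps.
Total bitrate: 5.83 + 0.384 = 6.214 Mbps.
Stream data: 6.214 Mbps × 2340 s = 14540.8 Mb.
14,541 Mb ÷ 8 = 1,818 MB → 1.818 GB.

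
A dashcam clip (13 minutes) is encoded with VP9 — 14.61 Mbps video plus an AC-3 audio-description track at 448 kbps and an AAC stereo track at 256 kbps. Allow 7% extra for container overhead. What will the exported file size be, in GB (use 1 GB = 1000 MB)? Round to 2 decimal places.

1.60 GB

13 min = 780 s
Audio total: 448 + 256 = 704 kbps = 0.704 Mbps.
Total bitrate: 14.61 + 0.704 = 15.314 Mbps.
Stream data: 15.314 Mbps × 780 s = 11944.9 Mb.
With 7% container overhead: ×1.07.
12,781 Mb ÷ 8 = 1,598 MB → 1.598 GB.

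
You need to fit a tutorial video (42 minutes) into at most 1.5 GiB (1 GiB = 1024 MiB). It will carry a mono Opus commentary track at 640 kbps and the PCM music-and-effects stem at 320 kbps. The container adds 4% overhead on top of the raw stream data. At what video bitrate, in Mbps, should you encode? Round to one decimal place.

4.0 Mbps

Budget: 1.5 GiB = 12884.9 Mb.
Stream payload after overhead: 12884.9 / 1.04 = 12389.3 Mb.
42 min = 2520 s
Total bitrate budget: 12389.3 Mb / 2520 s = 4.916 Mbps.
Audio total: 640 + 320 = 960 kbps = 0.960 Mbps.
Video: 4.916 − 0.960 = 3.956 Mbps.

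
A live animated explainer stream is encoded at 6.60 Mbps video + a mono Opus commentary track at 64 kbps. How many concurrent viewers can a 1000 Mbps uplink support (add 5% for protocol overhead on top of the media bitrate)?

Audio: 64 kbps = 0.064 Mbps.
Per-viewer media rate: 6.664 Mbps.
On the wire with 5% overhead: 6.997 Mbps.
1000 Mbps = 1,000 Mbps; 1,000 / 6.997 = 142.91 → 142 viewers.

142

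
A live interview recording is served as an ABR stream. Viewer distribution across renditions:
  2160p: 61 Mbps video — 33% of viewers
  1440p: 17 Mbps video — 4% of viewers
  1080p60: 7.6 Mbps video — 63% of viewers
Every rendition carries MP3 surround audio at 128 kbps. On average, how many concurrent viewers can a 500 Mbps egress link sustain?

19

Audio: 128 kbps = 0.128 Mbps.
Average per-viewer bitrate: 0.33×61.128 + 0.04×17.128 + 0.63×7.728 = 25.726 Mbps.
500 Mbps = 500.0 Mbps; 500.0 / 25.726 = 19.44 → 19.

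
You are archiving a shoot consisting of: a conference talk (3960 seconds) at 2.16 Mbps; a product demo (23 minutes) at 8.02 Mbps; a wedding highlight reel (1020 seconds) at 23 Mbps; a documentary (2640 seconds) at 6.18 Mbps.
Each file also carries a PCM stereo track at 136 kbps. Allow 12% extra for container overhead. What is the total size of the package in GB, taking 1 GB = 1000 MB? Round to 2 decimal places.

8.49 GB

Audio: 136 kbps = 0.136 Mbps.
conference talk: 2.296 Mbps × 3960 s × 1.12 = 10183.2 Mb
product demo: 8.156 Mbps × 1380 s × 1.12 = 12605.9 Mb
wedding highlight reel: 23.136 Mbps × 1020 s × 1.12 = 26430.6 Mb
documentary: 6.316 Mbps × 2640 s × 1.12 = 18675.1 Mb
Total: 67894.8 Mb = 8486.9 MB.
= 8.487 GB.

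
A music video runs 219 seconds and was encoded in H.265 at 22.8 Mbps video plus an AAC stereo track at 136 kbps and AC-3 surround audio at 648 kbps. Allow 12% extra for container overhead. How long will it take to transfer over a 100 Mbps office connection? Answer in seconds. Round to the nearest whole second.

58 seconds

Audio total: 136 + 648 = 784 kbps = 0.784 Mbps.
Total bitrate: 23.584 Mbps.
File: 23.584 Mbps × 219 s = 5164.9 Mb.
With 12% container overhead: ×1.12. → 5784.7 Mb.
At 100 Mbps: 5784.7 / 100 = 57.8 s ≈ 57.8 seconds.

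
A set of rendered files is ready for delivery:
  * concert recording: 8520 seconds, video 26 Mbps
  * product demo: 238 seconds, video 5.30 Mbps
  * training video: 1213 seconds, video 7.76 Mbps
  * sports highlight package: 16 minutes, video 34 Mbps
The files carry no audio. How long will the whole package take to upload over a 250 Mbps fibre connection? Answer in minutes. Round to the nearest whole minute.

concert recording: 26.000 Mbps × 8520 s = 221520.0 Mb
product demo: 5.300 Mbps × 238 s = 1261.4 Mb
training video: 7.760 Mbps × 1213 s = 9412.9 Mb
sports highlight package: 34.000 Mbps × 960 s = 32640.0 Mb
Total: 264834.3 Mb = 33104.3 MB.
At 250 Mbps: 264834.3 / 250 = 1059 s ≈ 17.7 minutes.

18 minutes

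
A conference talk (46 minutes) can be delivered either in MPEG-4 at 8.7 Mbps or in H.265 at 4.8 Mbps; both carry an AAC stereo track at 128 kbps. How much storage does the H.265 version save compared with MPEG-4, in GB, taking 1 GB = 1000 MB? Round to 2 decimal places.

46 min = 2760 s
Audio: 128 kbps = 0.128 Mbps.
MPEG-4: 8.828 Mbps × 2760 s = 24365.3 Mb = 3.046 GB.
H.265: 4.928 Mbps × 2760 s = 13601.3 Mb = 1.700 GB.
Saving: 3.046 − 1.700 = 1.345 GB.

1.35 GB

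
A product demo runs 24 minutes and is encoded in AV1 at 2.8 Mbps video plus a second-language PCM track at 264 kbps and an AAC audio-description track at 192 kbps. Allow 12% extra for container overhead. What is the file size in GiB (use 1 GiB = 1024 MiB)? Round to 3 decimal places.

0.611 GiB

24 min = 1440 s
Audio total: 264 + 192 = 456 kbps = 0.456 Mbps.
Total bitrate: 2.8 + 0.456 = 3.256 Mbps.
Stream data: 3.256 Mbps × 1440 s = 4688.6 Mb.
With 12% container overhead: ×1.12.
5,251 Mb = 656,409,600 bytes ÷ 1,073,741,824 = 0.6113 GiB.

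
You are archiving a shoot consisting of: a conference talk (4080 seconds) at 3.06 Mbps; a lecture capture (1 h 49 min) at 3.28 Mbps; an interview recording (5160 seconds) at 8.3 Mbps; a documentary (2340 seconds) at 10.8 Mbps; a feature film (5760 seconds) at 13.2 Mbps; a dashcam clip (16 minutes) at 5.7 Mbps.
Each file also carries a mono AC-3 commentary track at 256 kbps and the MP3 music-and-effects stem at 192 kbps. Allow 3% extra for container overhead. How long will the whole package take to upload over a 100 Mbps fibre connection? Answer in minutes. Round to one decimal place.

33.4 minutes

Audio total: 256 + 192 = 448 kbps = 0.448 Mbps.
conference talk: 3.508 Mbps × 4080 s × 1.03 = 14742.0 Mb
lecture capture: 3.728 Mbps × 6540 s × 1.03 = 25112.6 Mb
interview recording: 8.748 Mbps × 5160 s × 1.03 = 46493.9 Mb
documentary: 11.248 Mbps × 2340 s × 1.03 = 27109.9 Mb
feature film: 13.648 Mbps × 5760 s × 1.03 = 80970.9 Mb
dashcam clip: 6.148 Mbps × 960 s × 1.03 = 6079.1 Mb
Total: 200508.4 Mb = 25063.5 MB.
At 100 Mbps: 200508.4 / 100 = 2005 s ≈ 33.4 minutes.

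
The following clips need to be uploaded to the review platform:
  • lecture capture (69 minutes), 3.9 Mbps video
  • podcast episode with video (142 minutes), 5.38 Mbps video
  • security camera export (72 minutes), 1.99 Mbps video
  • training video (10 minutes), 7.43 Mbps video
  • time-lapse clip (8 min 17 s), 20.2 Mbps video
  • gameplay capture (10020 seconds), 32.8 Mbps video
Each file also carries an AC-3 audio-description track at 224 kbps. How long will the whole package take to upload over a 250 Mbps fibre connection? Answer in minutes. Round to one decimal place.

Audio: 224 kbps = 0.224 Mbps.
lecture capture: 4.124 Mbps × 4140 s = 17073.4 Mb
podcast episode with video: 5.604 Mbps × 8520 s = 47746.1 Mb
security camera export: 2.214 Mbps × 4320 s = 9564.5 Mb
training video: 7.654 Mbps × 600 s = 4592.4 Mb
time-lapse clip: 20.424 Mbps × 497 s = 10150.7 Mb
gameplay capture: 33.024 Mbps × 10020 s = 330900.5 Mb
Total: 420027.5 Mb = 52503.4 MB.
At 250 Mbps: 420027.5 / 250 = 1680 s ≈ 28 minutes.

28.0 minutes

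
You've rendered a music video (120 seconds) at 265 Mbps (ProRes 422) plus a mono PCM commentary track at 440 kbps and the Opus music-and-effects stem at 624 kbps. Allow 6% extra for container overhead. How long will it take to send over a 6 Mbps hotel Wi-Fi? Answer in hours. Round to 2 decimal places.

Audio total: 440 + 624 = 1064 kbps = 1.064 Mbps.
Total bitrate: 266.064 Mbps.
File: 266.064 Mbps × 120 s = 31927.7 Mb.
With 6% container overhead: ×1.06. → 33843.3 Mb.
At 6 Mbps: 33843.3 / 6 = 5640.6 s ≈ 1.57 hours.

1.57 hours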